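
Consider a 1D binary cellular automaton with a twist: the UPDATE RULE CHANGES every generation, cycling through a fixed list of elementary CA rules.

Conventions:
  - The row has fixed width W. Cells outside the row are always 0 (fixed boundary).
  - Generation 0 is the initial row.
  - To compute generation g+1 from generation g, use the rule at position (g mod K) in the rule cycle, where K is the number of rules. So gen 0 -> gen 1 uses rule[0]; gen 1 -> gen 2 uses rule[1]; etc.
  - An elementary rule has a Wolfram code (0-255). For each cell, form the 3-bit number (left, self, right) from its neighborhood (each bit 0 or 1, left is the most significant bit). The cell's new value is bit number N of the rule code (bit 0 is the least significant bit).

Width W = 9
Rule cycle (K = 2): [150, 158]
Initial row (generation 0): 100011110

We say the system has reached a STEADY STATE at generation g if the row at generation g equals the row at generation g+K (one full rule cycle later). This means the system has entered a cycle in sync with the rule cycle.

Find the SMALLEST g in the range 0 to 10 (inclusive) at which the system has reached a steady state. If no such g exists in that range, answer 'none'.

Answer: none

Derivation:
Gen 0: 100011110
Gen 1 (rule 150): 110101101
Gen 2 (rule 158): 100101001
Gen 3 (rule 150): 111101111
Gen 4 (rule 158): 111001110
Gen 5 (rule 150): 010110101
Gen 6 (rule 158): 110100101
Gen 7 (rule 150): 000111101
Gen 8 (rule 158): 001111001
Gen 9 (rule 150): 010110111
Gen 10 (rule 158): 110100110
Gen 11 (rule 150): 000111001
Gen 12 (rule 158): 001110111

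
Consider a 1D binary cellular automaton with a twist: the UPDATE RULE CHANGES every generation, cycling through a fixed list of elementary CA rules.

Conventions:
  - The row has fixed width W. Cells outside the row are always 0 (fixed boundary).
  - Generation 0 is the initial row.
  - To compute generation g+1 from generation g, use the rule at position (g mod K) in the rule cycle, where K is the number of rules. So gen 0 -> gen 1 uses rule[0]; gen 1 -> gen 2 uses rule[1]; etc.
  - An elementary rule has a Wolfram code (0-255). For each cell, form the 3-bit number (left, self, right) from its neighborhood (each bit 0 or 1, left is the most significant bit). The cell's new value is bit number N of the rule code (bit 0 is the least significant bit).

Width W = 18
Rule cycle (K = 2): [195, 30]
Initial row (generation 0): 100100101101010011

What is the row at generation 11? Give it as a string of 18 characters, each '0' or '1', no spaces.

Gen 0: 100100101101010011
Gen 1 (rule 195): 001001000100000101
Gen 2 (rule 30): 011111101110001101
Gen 3 (rule 195): 101111100110110100
Gen 4 (rule 30): 101000011100100110
Gen 5 (rule 195): 000011101101001010
Gen 6 (rule 30): 000110001001111011
Gen 7 (rule 195): 111010110010111001
Gen 8 (rule 30): 100010101110100111
Gen 9 (rule 195): 001100000110001011
Gen 10 (rule 30): 011010001101011010
Gen 11 (rule 195): 101000110100001000

Answer: 101000110100001000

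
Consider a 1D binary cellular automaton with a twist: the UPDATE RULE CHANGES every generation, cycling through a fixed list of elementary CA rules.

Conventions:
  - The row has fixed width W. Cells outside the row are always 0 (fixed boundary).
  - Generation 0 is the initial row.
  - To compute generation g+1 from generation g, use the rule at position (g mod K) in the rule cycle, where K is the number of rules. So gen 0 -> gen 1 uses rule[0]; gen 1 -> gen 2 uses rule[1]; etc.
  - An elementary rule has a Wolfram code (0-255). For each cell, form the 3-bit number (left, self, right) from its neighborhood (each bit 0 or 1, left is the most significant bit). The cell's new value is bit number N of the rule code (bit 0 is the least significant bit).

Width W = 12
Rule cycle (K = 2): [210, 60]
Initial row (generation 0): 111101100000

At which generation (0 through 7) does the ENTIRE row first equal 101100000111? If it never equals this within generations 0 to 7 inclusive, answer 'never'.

Gen 0: 111101100000
Gen 1 (rule 210): 011100110000
Gen 2 (rule 60): 010010101000
Gen 3 (rule 210): 101100000100
Gen 4 (rule 60): 111010000110
Gen 5 (rule 210): 011001001011
Gen 6 (rule 60): 010101101110
Gen 7 (rule 210): 100000100111

Answer: never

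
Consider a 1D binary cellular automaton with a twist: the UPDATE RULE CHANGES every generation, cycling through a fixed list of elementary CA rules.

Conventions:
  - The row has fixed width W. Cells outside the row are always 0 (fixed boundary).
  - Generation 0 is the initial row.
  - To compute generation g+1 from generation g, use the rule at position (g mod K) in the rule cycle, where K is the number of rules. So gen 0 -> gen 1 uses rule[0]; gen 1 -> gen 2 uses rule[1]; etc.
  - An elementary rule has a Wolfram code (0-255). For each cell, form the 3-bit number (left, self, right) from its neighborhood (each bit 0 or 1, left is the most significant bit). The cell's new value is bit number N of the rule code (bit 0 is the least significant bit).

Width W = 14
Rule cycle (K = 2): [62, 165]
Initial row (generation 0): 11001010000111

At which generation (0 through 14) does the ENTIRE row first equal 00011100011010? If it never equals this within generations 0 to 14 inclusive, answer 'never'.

Answer: 14

Derivation:
Gen 0: 11001010000111
Gen 1 (rule 62): 10111111001100
Gen 2 (rule 165): 11011110000001
Gen 3 (rule 62): 10110001000011
Gen 4 (rule 165): 11000101011000
Gen 5 (rule 62): 10101111110100
Gen 6 (rule 165): 11110111101101
Gen 7 (rule 62): 10001100011011
Gen 8 (rule 165): 10100001000100
Gen 9 (rule 62): 11110011101110
Gen 10 (rule 165): 01100001010100
Gen 11 (rule 62): 11010011111110
Gen 12 (rule 165): 00110001111100
Gen 13 (rule 62): 01101011000010
Gen 14 (rule 165): 00011100011010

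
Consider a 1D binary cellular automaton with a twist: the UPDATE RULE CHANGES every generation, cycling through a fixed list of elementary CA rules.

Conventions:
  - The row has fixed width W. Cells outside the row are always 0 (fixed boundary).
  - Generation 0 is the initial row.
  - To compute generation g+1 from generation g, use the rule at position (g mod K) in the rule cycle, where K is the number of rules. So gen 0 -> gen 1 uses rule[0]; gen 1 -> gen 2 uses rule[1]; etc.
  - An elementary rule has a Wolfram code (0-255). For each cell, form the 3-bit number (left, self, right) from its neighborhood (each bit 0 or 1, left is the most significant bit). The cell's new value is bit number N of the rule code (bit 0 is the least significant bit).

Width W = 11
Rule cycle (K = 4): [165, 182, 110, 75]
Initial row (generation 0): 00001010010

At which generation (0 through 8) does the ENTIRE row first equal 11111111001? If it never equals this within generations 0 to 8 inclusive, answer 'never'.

Gen 0: 00001010010
Gen 1 (rule 165): 11101110010
Gen 2 (rule 182): 01010101111
Gen 3 (rule 110): 11111111001
Gen 4 (rule 75): 10000001010
Gen 5 (rule 165): 10111101110
Gen 6 (rule 182): 11011010101
Gen 7 (rule 110): 11111111111
Gen 8 (rule 75): 10000000001

Answer: 3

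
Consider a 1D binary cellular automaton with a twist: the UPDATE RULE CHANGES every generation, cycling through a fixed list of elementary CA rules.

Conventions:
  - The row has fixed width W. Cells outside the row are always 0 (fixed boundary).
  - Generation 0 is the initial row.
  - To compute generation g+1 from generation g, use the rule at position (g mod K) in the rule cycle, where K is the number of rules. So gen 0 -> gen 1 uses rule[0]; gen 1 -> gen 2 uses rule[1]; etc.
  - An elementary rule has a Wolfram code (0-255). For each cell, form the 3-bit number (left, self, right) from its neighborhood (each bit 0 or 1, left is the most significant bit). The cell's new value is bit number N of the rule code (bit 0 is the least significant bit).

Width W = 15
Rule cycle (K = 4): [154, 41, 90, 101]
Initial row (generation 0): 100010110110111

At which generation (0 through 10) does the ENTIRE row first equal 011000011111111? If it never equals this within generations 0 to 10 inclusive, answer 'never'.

Gen 0: 100010110110111
Gen 1 (rule 154): 010100100100110
Gen 2 (rule 41): 001000000000100
Gen 3 (rule 90): 010100000001010
Gen 4 (rule 101): 011101111101110
Gen 5 (rule 154): 111001111001101
Gen 6 (rule 41): 100001000001010
Gen 7 (rule 90): 010010100010001
Gen 8 (rule 101): 010011101010101
Gen 9 (rule 154): 101111000000000
Gen 10 (rule 41): 011000011111111

Answer: 10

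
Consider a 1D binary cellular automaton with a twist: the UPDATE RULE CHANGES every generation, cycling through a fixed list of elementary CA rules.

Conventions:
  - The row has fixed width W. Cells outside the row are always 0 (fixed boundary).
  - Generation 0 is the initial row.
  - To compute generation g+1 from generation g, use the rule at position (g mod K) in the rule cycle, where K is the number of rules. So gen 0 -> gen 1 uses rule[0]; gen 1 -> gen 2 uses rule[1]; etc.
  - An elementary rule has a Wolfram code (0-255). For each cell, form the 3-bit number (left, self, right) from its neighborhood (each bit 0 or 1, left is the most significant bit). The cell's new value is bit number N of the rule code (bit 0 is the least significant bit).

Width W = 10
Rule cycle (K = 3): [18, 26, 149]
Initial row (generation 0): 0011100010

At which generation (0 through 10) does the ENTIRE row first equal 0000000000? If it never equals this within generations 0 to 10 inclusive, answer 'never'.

Answer: 4

Derivation:
Gen 0: 0011100010
Gen 1 (rule 18): 0100010101
Gen 2 (rule 26): 1010100000
Gen 3 (rule 149): 1010111111
Gen 4 (rule 18): 0000000000
Gen 5 (rule 26): 0000000000
Gen 6 (rule 149): 1111111111
Gen 7 (rule 18): 0000000000
Gen 8 (rule 26): 0000000000
Gen 9 (rule 149): 1111111111
Gen 10 (rule 18): 0000000000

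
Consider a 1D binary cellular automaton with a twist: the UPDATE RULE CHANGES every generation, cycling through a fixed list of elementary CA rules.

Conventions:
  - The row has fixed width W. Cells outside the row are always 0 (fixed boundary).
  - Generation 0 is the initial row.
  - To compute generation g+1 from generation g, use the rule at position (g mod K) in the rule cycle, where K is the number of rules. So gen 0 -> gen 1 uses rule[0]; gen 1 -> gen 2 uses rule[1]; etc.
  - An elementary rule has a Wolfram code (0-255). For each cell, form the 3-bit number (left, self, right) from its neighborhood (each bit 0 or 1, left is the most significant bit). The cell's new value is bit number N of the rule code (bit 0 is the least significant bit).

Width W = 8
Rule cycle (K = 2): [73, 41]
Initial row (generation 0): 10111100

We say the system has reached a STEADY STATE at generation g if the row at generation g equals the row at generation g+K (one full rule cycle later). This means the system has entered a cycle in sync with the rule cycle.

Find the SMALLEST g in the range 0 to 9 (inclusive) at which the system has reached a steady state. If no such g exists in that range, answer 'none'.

Answer: none

Derivation:
Gen 0: 10111100
Gen 1 (rule 73): 00100101
Gen 2 (rule 41): 10000010
Gen 3 (rule 73): 00111000
Gen 4 (rule 41): 10100011
Gen 5 (rule 73): 00001011
Gen 6 (rule 41): 11100110
Gen 7 (rule 73): 10100110
Gen 8 (rule 41): 01000100
Gen 9 (rule 73): 00010001
Gen 10 (rule 41): 11000100
Gen 11 (rule 73): 11010001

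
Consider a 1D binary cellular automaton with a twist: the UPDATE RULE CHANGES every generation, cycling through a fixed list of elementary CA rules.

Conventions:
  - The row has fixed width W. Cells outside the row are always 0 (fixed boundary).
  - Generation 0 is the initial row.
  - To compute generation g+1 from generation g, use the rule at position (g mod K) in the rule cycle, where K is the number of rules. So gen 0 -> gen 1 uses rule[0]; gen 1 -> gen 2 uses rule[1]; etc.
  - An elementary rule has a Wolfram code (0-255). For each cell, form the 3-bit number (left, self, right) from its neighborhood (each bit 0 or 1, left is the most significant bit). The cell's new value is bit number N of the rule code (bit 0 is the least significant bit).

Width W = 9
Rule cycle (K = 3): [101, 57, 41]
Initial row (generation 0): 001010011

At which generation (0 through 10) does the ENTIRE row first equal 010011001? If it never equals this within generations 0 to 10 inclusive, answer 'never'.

Gen 0: 001010011
Gen 1 (rule 101): 101110001
Gen 2 (rule 57): 011001100
Gen 3 (rule 41): 010001001
Gen 4 (rule 101): 010101001
Gen 5 (rule 57): 001010100
Gen 6 (rule 41): 100101001
Gen 7 (rule 101): 100111001
Gen 8 (rule 57): 010100100
Gen 9 (rule 41): 001000001
Gen 10 (rule 101): 101011101

Answer: never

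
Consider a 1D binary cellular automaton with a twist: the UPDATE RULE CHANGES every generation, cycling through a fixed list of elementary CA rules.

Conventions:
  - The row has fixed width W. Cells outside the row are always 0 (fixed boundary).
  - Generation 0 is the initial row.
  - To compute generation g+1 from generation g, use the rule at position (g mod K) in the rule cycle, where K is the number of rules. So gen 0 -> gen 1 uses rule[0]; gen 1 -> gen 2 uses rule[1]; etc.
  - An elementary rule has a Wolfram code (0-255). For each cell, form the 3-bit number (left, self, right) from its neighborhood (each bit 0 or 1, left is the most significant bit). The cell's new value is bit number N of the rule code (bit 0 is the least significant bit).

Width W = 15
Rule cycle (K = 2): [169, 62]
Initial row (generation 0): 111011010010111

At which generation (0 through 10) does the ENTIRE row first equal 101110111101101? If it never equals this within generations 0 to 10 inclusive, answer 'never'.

Gen 0: 111011010010111
Gen 1 (rule 169): 110110100001110
Gen 2 (rule 62): 101101110011001
Gen 3 (rule 169): 011011100010000
Gen 4 (rule 62): 110110010111000
Gen 5 (rule 169): 101100001110011
Gen 6 (rule 62): 111010011001110
Gen 7 (rule 169): 110100010001100
Gen 8 (rule 62): 101110111011010
Gen 9 (rule 169): 011101110110100
Gen 10 (rule 62): 110011001101110

Answer: never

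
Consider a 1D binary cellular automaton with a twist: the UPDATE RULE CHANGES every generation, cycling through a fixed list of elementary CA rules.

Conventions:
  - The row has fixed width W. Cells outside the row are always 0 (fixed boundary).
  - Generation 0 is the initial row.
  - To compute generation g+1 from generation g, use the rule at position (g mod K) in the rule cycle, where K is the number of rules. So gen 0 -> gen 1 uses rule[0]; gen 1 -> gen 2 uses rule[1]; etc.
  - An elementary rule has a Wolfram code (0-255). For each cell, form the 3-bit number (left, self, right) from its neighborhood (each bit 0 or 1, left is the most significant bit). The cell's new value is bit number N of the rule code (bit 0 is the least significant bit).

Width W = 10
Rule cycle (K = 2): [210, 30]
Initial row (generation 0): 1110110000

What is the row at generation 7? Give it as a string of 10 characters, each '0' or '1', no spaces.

Answer: 0110101110

Derivation:
Gen 0: 1110110000
Gen 1 (rule 210): 0110011000
Gen 2 (rule 30): 1101110100
Gen 3 (rule 210): 0100110010
Gen 4 (rule 30): 1111101111
Gen 5 (rule 210): 0111100111
Gen 6 (rule 30): 1100011100
Gen 7 (rule 210): 0110101110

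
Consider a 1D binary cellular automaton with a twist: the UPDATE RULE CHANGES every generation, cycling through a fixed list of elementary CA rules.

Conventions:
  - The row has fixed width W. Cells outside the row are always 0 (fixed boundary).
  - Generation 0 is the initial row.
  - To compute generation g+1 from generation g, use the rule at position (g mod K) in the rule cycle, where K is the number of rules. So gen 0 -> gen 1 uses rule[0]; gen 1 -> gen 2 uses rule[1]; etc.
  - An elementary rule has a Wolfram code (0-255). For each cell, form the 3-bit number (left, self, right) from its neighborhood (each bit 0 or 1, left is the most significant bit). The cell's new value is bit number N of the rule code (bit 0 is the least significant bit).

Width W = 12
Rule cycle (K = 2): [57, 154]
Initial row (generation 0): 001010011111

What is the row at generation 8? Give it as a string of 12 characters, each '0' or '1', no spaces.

Gen 0: 001010011111
Gen 1 (rule 57): 100101010000
Gen 2 (rule 154): 011000001000
Gen 3 (rule 57): 010111100111
Gen 4 (rule 154): 100111011110
Gen 5 (rule 57): 010100110001
Gen 6 (rule 154): 100011101010
Gen 7 (rule 57): 011010010101
Gen 8 (rule 154): 110001100000

Answer: 110001100000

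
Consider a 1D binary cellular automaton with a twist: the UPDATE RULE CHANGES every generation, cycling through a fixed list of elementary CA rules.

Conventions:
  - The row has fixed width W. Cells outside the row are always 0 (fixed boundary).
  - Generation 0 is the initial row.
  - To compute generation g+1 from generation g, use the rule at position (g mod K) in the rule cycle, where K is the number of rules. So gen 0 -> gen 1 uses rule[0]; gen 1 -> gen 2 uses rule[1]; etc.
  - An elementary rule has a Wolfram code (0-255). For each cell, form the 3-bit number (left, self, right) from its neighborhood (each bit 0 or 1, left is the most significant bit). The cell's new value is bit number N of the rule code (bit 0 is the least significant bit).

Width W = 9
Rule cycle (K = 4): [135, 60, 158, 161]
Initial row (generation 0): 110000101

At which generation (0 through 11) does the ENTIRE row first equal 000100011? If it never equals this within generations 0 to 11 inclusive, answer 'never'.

Answer: 2

Derivation:
Gen 0: 110000101
Gen 1 (rule 135): 000111101
Gen 2 (rule 60): 000100011
Gen 3 (rule 158): 001110110
Gen 4 (rule 161): 100101000
Gen 5 (rule 135): 101101011
Gen 6 (rule 60): 111011110
Gen 7 (rule 158): 110011101
Gen 8 (rule 161): 000001010
Gen 9 (rule 135): 111111010
Gen 10 (rule 60): 100000111
Gen 11 (rule 158): 110001110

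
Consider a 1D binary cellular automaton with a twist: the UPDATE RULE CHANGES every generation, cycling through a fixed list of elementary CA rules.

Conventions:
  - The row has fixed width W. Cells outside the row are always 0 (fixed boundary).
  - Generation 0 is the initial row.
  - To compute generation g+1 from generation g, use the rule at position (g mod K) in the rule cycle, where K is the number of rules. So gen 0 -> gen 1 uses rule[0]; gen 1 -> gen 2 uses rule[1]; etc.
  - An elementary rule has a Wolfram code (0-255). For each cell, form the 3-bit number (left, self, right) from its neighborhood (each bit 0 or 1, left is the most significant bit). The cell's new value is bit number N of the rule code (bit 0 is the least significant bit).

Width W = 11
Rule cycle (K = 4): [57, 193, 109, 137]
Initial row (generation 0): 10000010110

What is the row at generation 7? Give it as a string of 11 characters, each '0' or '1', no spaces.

Gen 0: 10000010110
Gen 1 (rule 57): 01111001101
Gen 2 (rule 193): 00111000100
Gen 3 (rule 109): 10101010101
Gen 4 (rule 137): 00000000000
Gen 5 (rule 57): 11111111111
Gen 6 (rule 193): 01111111111
Gen 7 (rule 109): 01000000001

Answer: 01000000001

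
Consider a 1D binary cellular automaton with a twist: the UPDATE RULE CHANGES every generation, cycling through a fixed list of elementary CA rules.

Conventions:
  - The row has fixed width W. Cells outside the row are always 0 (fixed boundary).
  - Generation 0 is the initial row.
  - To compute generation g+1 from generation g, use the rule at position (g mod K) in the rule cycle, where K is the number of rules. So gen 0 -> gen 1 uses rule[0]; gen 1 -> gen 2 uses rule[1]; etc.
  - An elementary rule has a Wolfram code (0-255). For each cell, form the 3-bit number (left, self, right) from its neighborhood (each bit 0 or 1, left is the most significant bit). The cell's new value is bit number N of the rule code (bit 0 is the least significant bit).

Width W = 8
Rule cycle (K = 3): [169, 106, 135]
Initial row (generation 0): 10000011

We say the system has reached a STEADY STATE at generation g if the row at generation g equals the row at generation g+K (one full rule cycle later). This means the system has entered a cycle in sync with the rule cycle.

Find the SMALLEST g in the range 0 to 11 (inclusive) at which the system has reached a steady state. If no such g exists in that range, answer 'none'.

Answer: 8

Derivation:
Gen 0: 10000011
Gen 1 (rule 169): 00111010
Gen 2 (rule 106): 01101100
Gen 3 (rule 135): 10000001
Gen 4 (rule 169): 00111100
Gen 5 (rule 106): 01100100
Gen 6 (rule 135): 10001101
Gen 7 (rule 169): 00101010
Gen 8 (rule 106): 01010100
Gen 9 (rule 135): 11010101
Gen 10 (rule 169): 10101010
Gen 11 (rule 106): 01010100
Gen 12 (rule 135): 11010101
Gen 13 (rule 169): 10101010
Gen 14 (rule 106): 01010100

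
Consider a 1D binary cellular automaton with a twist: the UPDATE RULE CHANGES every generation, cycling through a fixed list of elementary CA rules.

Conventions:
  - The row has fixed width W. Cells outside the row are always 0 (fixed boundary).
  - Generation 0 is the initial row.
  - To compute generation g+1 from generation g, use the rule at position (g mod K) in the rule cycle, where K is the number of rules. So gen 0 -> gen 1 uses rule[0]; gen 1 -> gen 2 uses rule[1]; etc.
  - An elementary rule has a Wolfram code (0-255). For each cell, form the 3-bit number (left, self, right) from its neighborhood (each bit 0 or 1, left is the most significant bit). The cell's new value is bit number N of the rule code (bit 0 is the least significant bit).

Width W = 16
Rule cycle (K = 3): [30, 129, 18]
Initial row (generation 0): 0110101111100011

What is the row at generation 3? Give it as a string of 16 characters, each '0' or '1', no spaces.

Gen 0: 0110101111100011
Gen 1 (rule 30): 1100101000010110
Gen 2 (rule 129): 0000000011000000
Gen 3 (rule 18): 0000000100100000

Answer: 0000000100100000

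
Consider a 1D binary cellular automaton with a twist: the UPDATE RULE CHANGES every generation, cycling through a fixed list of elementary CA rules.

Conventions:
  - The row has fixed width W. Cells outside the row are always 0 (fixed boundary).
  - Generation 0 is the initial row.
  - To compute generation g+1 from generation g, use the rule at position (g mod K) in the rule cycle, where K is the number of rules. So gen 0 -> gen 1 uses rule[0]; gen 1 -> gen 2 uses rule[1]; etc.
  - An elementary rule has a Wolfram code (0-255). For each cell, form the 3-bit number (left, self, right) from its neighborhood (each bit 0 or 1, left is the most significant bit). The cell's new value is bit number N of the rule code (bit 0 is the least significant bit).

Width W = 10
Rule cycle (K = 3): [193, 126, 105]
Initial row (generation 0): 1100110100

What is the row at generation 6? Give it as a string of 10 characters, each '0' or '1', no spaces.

Gen 0: 1100110100
Gen 1 (rule 193): 0100010001
Gen 2 (rule 126): 1110111011
Gen 3 (rule 105): 1011101111
Gen 4 (rule 193): 0001100111
Gen 5 (rule 126): 0011111101
Gen 6 (rule 105): 1010000110

Answer: 1010000110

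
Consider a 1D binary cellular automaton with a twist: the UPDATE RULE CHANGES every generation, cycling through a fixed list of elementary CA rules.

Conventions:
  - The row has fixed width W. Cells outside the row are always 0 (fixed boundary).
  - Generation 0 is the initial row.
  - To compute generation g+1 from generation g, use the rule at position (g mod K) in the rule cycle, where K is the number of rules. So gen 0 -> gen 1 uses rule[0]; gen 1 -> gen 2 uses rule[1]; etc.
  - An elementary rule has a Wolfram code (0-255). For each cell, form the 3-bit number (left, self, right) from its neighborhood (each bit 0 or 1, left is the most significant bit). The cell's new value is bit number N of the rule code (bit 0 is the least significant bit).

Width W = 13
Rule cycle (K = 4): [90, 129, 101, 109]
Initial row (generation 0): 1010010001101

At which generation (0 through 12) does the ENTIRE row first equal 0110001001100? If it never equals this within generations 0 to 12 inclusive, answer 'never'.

Answer: never

Derivation:
Gen 0: 1010010001101
Gen 1 (rule 90): 0001101011100
Gen 2 (rule 129): 1100000001001
Gen 3 (rule 101): 0101111101001
Gen 4 (rule 109): 0111000111001
Gen 5 (rule 90): 1101101101110
Gen 6 (rule 129): 0000000000100
Gen 7 (rule 101): 1111111110101
Gen 8 (rule 109): 1000000011111
Gen 9 (rule 90): 0100000110001
Gen 10 (rule 129): 0001110000100
Gen 11 (rule 101): 1100010110101
Gen 12 (rule 109): 1101011111111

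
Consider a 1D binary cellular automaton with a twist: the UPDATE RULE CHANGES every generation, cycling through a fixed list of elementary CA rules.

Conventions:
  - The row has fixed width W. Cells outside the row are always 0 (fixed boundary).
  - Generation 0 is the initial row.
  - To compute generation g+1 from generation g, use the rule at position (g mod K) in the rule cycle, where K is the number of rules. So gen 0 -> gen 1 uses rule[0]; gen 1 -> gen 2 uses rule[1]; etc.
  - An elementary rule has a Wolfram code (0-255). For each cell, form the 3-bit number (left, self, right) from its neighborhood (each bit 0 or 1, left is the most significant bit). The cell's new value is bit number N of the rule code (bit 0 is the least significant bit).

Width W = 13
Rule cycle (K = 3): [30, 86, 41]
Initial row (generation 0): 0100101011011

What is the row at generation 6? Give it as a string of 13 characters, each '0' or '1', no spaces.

Answer: 1000001011001

Derivation:
Gen 0: 0100101011011
Gen 1 (rule 30): 1111101010010
Gen 2 (rule 86): 0000101011111
Gen 3 (rule 41): 1110010110000
Gen 4 (rule 30): 1001110101000
Gen 5 (rule 86): 1110010101100
Gen 6 (rule 41): 1000001011001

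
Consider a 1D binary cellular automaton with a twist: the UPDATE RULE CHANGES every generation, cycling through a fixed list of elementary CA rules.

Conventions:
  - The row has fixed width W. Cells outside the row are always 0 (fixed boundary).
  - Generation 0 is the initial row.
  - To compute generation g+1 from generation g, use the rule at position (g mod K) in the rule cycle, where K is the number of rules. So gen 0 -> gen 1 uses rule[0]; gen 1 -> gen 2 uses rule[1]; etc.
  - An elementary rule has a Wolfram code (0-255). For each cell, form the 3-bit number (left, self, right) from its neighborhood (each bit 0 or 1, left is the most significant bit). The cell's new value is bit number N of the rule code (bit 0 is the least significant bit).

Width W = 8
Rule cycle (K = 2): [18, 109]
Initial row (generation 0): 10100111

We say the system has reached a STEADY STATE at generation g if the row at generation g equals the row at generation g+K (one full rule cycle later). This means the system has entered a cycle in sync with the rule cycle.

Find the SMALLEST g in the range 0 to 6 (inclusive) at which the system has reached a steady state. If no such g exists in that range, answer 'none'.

Answer: 3

Derivation:
Gen 0: 10100111
Gen 1 (rule 18): 00011000
Gen 2 (rule 109): 11011011
Gen 3 (rule 18): 00000000
Gen 4 (rule 109): 11111111
Gen 5 (rule 18): 00000000
Gen 6 (rule 109): 11111111
Gen 7 (rule 18): 00000000
Gen 8 (rule 109): 11111111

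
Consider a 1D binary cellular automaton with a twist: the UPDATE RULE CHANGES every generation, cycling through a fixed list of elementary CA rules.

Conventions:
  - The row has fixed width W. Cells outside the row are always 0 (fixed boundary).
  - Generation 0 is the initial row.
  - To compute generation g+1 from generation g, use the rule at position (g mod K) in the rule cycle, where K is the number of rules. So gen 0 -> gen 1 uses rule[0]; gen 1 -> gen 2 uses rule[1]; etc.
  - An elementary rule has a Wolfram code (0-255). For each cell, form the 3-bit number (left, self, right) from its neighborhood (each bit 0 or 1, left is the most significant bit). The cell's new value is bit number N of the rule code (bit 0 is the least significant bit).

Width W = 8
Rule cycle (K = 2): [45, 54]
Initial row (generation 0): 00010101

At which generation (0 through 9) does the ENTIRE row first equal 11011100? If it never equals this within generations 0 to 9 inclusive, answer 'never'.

Gen 0: 00010101
Gen 1 (rule 45): 11011111
Gen 2 (rule 54): 00100000
Gen 3 (rule 45): 10101111
Gen 4 (rule 54): 11110000
Gen 5 (rule 45): 10000111
Gen 6 (rule 54): 11001000
Gen 7 (rule 45): 10001011
Gen 8 (rule 54): 11011100
Gen 9 (rule 45): 10110001

Answer: 8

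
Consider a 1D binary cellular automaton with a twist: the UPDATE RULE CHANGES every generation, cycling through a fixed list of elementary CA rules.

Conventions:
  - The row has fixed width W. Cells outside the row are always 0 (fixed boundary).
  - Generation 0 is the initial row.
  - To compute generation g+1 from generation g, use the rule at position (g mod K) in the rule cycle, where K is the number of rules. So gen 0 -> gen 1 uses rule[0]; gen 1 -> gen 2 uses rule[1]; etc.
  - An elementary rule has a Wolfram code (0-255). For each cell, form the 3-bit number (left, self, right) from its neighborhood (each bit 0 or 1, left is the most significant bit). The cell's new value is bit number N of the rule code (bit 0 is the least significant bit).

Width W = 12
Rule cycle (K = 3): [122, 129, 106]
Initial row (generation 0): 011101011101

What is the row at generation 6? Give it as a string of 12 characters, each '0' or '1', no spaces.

Gen 0: 011101011101
Gen 1 (rule 122): 110110110110
Gen 2 (rule 129): 000000000000
Gen 3 (rule 106): 000000000000
Gen 4 (rule 122): 000000000000
Gen 5 (rule 129): 111111111111
Gen 6 (rule 106): 100000000001

Answer: 100000000001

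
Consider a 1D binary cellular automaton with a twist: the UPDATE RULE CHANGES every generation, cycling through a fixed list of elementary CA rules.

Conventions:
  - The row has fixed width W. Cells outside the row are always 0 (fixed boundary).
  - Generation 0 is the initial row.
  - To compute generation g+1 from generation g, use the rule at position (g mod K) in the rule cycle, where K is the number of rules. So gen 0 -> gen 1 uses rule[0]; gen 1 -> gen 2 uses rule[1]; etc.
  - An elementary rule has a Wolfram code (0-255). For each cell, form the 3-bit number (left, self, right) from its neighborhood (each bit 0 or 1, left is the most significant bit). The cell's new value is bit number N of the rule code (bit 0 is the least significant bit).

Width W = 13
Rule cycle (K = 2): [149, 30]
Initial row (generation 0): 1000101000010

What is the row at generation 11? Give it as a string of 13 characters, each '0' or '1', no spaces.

Answer: 1110101111011

Derivation:
Gen 0: 1000101000010
Gen 1 (rule 149): 1110101111011
Gen 2 (rule 30): 1000101000010
Gen 3 (rule 149): 1110101111011
Gen 4 (rule 30): 1000101000010
Gen 5 (rule 149): 1110101111011
Gen 6 (rule 30): 1000101000010
Gen 7 (rule 149): 1110101111011
Gen 8 (rule 30): 1000101000010
Gen 9 (rule 149): 1110101111011
Gen 10 (rule 30): 1000101000010
Gen 11 (rule 149): 1110101111011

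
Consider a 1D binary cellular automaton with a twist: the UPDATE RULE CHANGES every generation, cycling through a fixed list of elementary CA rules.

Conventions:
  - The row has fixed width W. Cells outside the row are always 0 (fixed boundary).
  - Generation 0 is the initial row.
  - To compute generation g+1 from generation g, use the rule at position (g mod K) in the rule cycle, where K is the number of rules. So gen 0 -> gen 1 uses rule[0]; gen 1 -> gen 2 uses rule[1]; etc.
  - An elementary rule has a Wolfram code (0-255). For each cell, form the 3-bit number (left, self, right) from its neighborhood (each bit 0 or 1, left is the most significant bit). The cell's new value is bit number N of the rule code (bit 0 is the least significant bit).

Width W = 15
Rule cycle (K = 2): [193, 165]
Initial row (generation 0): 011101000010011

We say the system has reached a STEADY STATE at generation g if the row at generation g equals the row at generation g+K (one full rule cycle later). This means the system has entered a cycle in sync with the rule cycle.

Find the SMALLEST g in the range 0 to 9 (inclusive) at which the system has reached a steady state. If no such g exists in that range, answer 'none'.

Answer: none

Derivation:
Gen 0: 011101000010011
Gen 1 (rule 193): 001100011000001
Gen 2 (rule 165): 100001000011101
Gen 3 (rule 193): 001100011001100
Gen 4 (rule 165): 100001000000001
Gen 5 (rule 193): 001100011111100
Gen 6 (rule 165): 100001001111001
Gen 7 (rule 193): 001100000111000
Gen 8 (rule 165): 100001110010011
Gen 9 (rule 193): 001100110000001
Gen 10 (rule 165): 100000000111101
Gen 11 (rule 193): 001111110011100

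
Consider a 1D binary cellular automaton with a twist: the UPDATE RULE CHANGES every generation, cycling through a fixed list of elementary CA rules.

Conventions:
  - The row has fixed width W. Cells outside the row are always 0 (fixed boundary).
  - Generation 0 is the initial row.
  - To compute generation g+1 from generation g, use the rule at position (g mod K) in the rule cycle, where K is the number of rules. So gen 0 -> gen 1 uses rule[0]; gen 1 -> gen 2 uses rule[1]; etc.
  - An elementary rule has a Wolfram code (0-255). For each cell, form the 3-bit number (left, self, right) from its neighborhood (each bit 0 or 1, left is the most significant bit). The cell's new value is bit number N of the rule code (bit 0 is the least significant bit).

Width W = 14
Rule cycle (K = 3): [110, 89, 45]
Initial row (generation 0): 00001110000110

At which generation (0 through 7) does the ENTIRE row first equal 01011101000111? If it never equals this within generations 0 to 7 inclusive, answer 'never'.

Gen 0: 00001110000110
Gen 1 (rule 110): 00011010001110
Gen 2 (rule 89): 11011001101011
Gen 3 (rule 45): 10110001011110
Gen 4 (rule 110): 11110011110010
Gen 5 (rule 89): 10011010011001
Gen 6 (rule 45): 10010110010001
Gen 7 (rule 110): 10111110110011

Answer: never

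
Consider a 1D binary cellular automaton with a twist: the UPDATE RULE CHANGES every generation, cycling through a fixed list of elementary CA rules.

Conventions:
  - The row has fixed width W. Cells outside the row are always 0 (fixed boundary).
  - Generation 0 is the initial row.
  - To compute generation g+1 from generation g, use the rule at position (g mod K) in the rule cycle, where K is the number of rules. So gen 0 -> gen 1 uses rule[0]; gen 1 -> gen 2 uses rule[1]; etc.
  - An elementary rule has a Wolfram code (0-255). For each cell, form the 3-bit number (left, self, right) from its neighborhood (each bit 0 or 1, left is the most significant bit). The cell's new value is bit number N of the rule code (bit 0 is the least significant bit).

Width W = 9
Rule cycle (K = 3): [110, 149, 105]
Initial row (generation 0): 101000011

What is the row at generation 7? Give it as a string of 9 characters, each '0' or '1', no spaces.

Gen 0: 101000011
Gen 1 (rule 110): 111000111
Gen 2 (rule 149): 010110010
Gen 3 (rule 105): 001110000
Gen 4 (rule 110): 011010000
Gen 5 (rule 149): 000011111
Gen 6 (rule 105): 111010001
Gen 7 (rule 110): 101110011

Answer: 101110011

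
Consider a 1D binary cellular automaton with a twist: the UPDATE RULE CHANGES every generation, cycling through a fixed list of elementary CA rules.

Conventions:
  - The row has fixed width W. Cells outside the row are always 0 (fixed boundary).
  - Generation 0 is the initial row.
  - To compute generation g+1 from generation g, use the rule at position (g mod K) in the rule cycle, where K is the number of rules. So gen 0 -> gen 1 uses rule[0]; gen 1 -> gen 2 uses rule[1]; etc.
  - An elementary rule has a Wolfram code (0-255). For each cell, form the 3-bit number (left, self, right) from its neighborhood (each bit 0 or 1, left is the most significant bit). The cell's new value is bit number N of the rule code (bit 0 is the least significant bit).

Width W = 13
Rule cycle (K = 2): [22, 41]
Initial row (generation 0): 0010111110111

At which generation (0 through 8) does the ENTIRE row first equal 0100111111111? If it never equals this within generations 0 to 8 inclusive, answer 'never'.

Answer: 2

Derivation:
Gen 0: 0010111110111
Gen 1 (rule 22): 0110000000000
Gen 2 (rule 41): 0100111111111
Gen 3 (rule 22): 1111000000000
Gen 4 (rule 41): 1000011111111
Gen 5 (rule 22): 1100100000000
Gen 6 (rule 41): 1000001111111
Gen 7 (rule 22): 1100010000000
Gen 8 (rule 41): 1001000111111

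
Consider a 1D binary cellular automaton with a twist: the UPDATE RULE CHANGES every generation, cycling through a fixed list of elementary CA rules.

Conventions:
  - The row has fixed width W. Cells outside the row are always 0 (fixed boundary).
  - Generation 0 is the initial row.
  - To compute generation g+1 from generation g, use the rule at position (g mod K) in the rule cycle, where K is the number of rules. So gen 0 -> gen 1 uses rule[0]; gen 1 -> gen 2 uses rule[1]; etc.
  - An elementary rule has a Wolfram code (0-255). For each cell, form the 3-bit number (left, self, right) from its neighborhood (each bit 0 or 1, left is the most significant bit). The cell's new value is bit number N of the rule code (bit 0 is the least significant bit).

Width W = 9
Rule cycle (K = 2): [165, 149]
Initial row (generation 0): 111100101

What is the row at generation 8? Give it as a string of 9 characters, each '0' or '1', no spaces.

Gen 0: 111100101
Gen 1 (rule 165): 011000111
Gen 2 (rule 149): 000110010
Gen 3 (rule 165): 110000010
Gen 4 (rule 149): 001111011
Gen 5 (rule 165): 100110100
Gen 6 (rule 149): 110000111
Gen 7 (rule 165): 000110010
Gen 8 (rule 149): 110001011

Answer: 110001011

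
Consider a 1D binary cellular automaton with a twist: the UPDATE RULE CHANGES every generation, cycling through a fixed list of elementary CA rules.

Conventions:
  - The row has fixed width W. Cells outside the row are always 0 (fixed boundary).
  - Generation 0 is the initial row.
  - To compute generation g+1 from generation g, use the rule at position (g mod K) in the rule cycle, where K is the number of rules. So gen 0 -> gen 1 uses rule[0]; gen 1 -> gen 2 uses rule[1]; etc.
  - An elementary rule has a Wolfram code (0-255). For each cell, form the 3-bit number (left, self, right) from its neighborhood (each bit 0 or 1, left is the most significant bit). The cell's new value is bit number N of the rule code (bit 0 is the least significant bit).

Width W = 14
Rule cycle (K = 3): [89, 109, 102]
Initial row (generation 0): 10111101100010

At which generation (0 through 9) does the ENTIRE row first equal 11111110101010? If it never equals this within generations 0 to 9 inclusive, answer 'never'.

Gen 0: 10111101100010
Gen 1 (rule 89): 00100101111001
Gen 2 (rule 109): 10100111001001
Gen 3 (rule 102): 11101001011011
Gen 4 (rule 89): 10100100011011
Gen 5 (rule 109): 11100101011111
Gen 6 (rule 102): 00101111100001
Gen 7 (rule 89): 10001000111100
Gen 8 (rule 109): 10101010100101
Gen 9 (rule 102): 11111111101111

Answer: never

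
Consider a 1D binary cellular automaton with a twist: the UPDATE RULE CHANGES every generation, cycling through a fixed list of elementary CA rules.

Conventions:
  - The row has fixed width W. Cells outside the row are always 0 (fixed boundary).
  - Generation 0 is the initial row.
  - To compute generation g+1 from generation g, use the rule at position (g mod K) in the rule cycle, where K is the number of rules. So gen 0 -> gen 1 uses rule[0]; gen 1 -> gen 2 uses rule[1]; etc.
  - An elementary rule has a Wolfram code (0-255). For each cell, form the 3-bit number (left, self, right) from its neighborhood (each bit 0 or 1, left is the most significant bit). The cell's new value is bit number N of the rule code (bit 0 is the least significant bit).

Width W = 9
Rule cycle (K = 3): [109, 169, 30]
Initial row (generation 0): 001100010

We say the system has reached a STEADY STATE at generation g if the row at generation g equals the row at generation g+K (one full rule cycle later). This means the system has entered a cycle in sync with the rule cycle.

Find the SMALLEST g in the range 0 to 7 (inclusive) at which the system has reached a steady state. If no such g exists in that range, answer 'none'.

Answer: none

Derivation:
Gen 0: 001100010
Gen 1 (rule 109): 101101010
Gen 2 (rule 169): 011010100
Gen 3 (rule 30): 110010110
Gen 4 (rule 109): 110011110
Gen 5 (rule 169): 100011100
Gen 6 (rule 30): 110110010
Gen 7 (rule 109): 111110010
Gen 8 (rule 169): 111100000
Gen 9 (rule 30): 100010000
Gen 10 (rule 109): 101010111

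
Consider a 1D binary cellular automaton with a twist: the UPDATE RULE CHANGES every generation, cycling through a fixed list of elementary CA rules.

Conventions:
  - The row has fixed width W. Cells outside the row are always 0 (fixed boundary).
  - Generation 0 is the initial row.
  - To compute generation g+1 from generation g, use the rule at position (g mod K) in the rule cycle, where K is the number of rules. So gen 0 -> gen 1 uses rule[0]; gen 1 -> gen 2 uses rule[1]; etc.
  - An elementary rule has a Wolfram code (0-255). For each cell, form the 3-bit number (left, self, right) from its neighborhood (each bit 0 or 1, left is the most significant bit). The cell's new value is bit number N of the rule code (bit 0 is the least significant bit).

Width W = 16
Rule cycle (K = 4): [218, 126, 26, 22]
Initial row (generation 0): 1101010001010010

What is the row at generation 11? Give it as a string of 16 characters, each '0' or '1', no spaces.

Answer: 1000000001110000

Derivation:
Gen 0: 1101010001010010
Gen 1 (rule 218): 1100001010001101
Gen 2 (rule 126): 1110011111011111
Gen 3 (rule 26): 1001110000010000
Gen 4 (rule 22): 1110001000111000
Gen 5 (rule 218): 1111010101111100
Gen 6 (rule 126): 1001111111000110
Gen 7 (rule 26): 0111000000101101
Gen 8 (rule 22): 1000100001100001
Gen 9 (rule 218): 0101010011110010
Gen 10 (rule 126): 1111111110011111
Gen 11 (rule 26): 1000000001110000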